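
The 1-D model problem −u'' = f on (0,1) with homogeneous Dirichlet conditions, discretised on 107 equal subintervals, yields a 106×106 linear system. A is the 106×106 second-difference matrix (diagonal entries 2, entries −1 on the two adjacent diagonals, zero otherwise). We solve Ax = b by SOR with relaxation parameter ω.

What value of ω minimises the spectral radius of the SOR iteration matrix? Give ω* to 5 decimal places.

n=106: λ(B_J) = 1 − λ(A)/2 = cos(kπ/107); k=1 gives ρ_J = 0.99957.
√(1−ρ_J²) simplifies to sin(π/107) = 0.029356.
ω* = 2/(1+0.029356) = 1.94296
At ω = 1.94296 every |λ(B_ω)| = ω−1, so ρ_SOR = 0.94296.

ω* = 1.94296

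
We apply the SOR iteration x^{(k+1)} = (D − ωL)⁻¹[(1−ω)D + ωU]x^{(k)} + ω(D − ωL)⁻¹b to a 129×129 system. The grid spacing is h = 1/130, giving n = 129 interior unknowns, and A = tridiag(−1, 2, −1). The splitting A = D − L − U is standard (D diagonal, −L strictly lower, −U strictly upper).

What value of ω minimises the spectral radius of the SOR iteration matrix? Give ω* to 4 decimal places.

ω* = 1.9528

spectrum of D⁻¹(L+U) = {cos(kπ/130) : 1≤k≤129}; ρ_J = cos(π/130) = 0.9997.
1 − cos²(π/130) = sin²(π/130) ⇒ √(1−ρ_J²) = sin(π/130) = 0.02416.
Then 2/(1+√(1−ρ_J²)) = 2/(1+0.02416); ω* = 2/1.02416 = 1.9528.
At ω = 1.9528 every |λ(B_ω)| = ω−1, so ρ_SOR = 0.9528.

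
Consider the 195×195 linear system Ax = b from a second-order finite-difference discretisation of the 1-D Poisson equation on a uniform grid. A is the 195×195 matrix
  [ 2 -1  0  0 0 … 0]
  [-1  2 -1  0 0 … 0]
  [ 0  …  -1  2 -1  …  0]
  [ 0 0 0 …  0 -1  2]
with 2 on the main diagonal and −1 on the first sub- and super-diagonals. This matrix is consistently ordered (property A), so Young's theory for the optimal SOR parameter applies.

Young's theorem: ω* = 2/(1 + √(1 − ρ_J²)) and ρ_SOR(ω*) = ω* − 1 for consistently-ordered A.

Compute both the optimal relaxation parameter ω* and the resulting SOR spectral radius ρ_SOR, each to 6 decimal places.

spectrum of D⁻¹(L+U) = {cos(kπ/196) : 1≤k≤195}; ρ_J = cos(π/196) = 0.999872.
√(1 − cos²(π/196)) = sin(π/196) ≈ 0.0160278.
ω* = 2/(1+0.0160278) = 1.968450
Hence ρ(B_{ω*}) = 1.968450 − 1 = 0.968450.

ω* = 1.968450, ρ_SOR = 0.968450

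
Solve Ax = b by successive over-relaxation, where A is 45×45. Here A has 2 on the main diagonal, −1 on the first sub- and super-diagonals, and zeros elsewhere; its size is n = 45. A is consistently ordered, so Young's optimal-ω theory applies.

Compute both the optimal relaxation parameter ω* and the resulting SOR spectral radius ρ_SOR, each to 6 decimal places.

ω* = 1.872234, ρ_SOR = 0.872234

ρ_J = max_k |cos(kπ/46)| = cos(π/46) = 0.997669
√(1 − cos²(π/46)) = sin(π/46) ≈ 0.0682424.
Then 2/(1+√(1−ρ_J²)) = 2/(1+0.0682424); ω* = 2/1.0682424 = 1.872234.
and ρ(B_{ω*}) = 1.872234 − 1 = 0.872234.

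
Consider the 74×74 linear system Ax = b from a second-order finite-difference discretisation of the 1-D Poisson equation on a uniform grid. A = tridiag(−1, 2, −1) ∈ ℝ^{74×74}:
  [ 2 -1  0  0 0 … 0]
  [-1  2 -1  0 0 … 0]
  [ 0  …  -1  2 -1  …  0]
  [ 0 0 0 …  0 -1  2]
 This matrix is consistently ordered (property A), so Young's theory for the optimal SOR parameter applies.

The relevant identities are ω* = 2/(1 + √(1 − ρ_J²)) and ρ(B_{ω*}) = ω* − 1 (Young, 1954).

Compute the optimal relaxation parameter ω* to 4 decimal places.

spectrum of D⁻¹(L+U) = {cos(kπ/75) : 1≤k≤74}; ρ_J = cos(π/75) = 0.9991.
√(1−ρ_J²) simplifies to sin(π/75) = 0.04188.
ω* = 2/(1 + 0.04188) = 2/1.04188 = 1.9196.
ρ_SOR = ω* − 1 ≈ 0.9196.

ω* = 1.9196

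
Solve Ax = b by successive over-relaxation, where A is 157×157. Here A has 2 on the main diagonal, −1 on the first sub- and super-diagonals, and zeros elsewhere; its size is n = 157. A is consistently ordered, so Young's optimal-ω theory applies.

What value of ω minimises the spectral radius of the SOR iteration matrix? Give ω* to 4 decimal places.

[ρ_J] n=157: ρ(B_J) = cos(π/(n+1)) = cos(π/158) = 0.9998.
√(1 − cos²(π/158)) = sin(π/158) ≈ 0.01988.
[ω*] 2 ÷ (1 + 0.01988) = 2 ÷ 1.01988 = 1.9610.
ρ_SOR = ω* − 1 = 1.9610 − 1 = 0.9610.

ω* = 1.9610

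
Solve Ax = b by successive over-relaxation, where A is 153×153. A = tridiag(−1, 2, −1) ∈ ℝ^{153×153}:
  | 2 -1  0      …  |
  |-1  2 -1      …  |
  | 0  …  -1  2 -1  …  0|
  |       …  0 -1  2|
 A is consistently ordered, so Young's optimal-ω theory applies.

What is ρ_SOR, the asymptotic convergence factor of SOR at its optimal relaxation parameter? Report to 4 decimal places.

ρ_SOR = 0.9600

spectrum of D⁻¹(L+U) = {cos(kπ/154) : 1≤k≤153}; ρ_J = cos(π/154) = 0.9998.
root = sin(π/154) = 0.02040  (since 1−cos² = sin²).
Then 2/(1+√(1−ρ_J²)) = 2/(1+0.02040); ω* = 2/1.02040 = 1.9600.
ρ_SOR = ω* − 1 ≈ 0.9600.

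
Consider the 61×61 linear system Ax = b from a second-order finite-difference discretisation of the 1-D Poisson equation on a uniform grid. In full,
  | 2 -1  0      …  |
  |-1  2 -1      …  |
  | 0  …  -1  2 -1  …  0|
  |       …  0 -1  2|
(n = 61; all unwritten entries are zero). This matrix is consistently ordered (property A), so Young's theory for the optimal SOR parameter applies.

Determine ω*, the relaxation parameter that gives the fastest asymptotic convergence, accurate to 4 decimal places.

ρ_J = max_k |cos(kπ/62)| = cos(π/62) = 0.9987
√(1−ρ_J²) simplifies to sin(π/62) = 0.05065.
ω* = 2 / (1 + 0.05065) = 2 / 1.05065 ≈ 1.9036.
ρ_SOR = ω* − 1 = 1.9036 − 1 = 0.9036.

ω* = 1.9036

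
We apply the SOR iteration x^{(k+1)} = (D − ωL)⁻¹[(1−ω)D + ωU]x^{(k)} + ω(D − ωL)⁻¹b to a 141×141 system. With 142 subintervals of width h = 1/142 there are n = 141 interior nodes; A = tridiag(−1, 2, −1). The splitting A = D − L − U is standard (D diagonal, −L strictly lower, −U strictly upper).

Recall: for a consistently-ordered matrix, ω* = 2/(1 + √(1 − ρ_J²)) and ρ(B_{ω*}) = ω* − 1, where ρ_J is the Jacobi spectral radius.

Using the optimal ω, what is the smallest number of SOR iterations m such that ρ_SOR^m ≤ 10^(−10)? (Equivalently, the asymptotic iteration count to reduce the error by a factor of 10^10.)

With n=141, ρ(Jacobi) = cos(π/142) = 0.9997553.
√(1−ρ_J²) = |sin(π/142)| = 0.0221221
ω* = 2/(1+0.0221221) = 1.9567134
Hence ρ(B_{ω*}) = 1.9567134 − 1 = 0.9567134.
10·ln10 = 23.0259; −ln(0.9567134) = 0.0442514; m = ⌈23.0259/0.0442514⌉ = ⌈520.343⌉ = 521.

m = 521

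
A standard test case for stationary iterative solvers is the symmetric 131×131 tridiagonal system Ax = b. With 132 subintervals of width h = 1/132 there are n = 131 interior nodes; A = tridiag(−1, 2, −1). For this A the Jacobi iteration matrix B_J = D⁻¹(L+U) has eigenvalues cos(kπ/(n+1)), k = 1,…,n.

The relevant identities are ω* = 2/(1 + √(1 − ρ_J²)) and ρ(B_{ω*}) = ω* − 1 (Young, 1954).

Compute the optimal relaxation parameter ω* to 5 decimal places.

n=131: λ(B_J) = 1 − λ(A)/2 = cos(kπ/132); k=1 gives ρ_J = 0.99972.
√(1−ρ_J²) simplifies to sin(π/132) = 0.023798.
Young: ω* = 2/(1+√(1−ρ_J²)) = 2/(1+0.023798) = 2/1.023798 = 1.95351.
ρ_SOR = ω* − 1 = 1.95351 − 1 = 0.95351.

ω* = 1.95351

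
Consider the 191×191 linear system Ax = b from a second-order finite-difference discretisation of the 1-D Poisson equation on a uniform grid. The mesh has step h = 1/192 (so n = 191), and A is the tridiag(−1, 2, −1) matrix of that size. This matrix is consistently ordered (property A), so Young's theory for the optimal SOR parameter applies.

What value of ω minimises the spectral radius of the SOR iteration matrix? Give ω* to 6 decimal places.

½·tridiag(1,0,1) at n=191: λ_k = cos(kπ/192); max |λ| at k=1 ⇒ ρ_J = cos(π/192) ≈ 0.999866.
√(1−ρ_J²) simplifies to sin(π/192) = 0.0163617.
ω* = 2 / (1 + 0.0163617) = 2 / 1.0163617 ≈ 1.967803.
and ρ(B_{ω*}) = 1.967803 − 1 = 0.967803.

ω* = 1.967803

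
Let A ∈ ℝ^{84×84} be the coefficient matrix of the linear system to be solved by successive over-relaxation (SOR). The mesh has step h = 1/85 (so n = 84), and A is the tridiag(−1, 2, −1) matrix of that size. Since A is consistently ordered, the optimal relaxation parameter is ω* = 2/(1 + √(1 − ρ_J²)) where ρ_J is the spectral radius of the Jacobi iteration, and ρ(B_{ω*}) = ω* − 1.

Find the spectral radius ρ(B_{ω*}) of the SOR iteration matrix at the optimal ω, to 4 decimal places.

[ρ_J] n=84: ρ(B_J) = cos(π/(n+1)) = cos(π/85) = 0.9993.
√(1−ρ_J²) = |sin(π/85)| = 0.03695
ω* = 2 / (1 + 0.03695) = 2 / 1.03695 ≈ 1.9287.
ρ(B_{ω*}) = ω*−1 = 0.9287

ρ_SOR = 0.9287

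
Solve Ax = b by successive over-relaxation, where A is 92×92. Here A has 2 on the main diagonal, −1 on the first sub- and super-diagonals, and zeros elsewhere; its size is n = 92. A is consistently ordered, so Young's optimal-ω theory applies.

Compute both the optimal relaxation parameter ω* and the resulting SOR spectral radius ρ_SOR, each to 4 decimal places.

With n=92, ρ(Jacobi) = cos(π/93) = 0.9994.
√(1−ρ_J²) simplifies to sin(π/93) = 0.03377.
Young: ω* = 2/(1+√(1−ρ_J²)) = 2/(1+0.03377) = 2/1.03377 = 1.9347.
ρ(B_{ω*}) = ω*−1 = 0.9347

ω* = 1.9347, ρ_SOR = 0.9347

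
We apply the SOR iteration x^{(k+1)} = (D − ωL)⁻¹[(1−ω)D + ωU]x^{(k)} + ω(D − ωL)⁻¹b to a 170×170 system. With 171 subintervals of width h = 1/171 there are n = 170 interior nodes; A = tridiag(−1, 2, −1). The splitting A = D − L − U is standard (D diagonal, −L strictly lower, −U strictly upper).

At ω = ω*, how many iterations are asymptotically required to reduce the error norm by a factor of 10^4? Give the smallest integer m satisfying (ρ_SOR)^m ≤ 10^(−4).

spectrum of D⁻¹(L+U) = {cos(kπ/171) : 1≤k≤170}; ρ_J = cos(π/171) = 0.9998312.
√(1−ρ_J²) simplifies to sin(π/171) = 0.0183709.
ω* = 2 / (1 + 0.0183709) = 2 / 1.0183709 ≈ 1.9639210.
ρ(B_{ω*}) = ω*−1 = 0.9639210
4·ln10 = 9.21034; −ln(0.9639210) = 0.0367459; m = ⌈9.21034/0.0367459⌉ = ⌈250.649⌉ = 251.

m = 251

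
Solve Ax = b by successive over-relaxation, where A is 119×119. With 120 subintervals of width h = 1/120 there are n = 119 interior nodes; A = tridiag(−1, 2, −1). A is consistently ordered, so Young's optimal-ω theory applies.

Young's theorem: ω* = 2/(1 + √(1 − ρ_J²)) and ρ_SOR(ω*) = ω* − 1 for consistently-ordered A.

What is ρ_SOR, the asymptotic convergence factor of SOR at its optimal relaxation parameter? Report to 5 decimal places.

B_J for the 119×119 system has eigenvalues cos(kπ/120); ρ_J = cos(π/120) = 0.99966.
1 − cos²(π/120) = sin²(π/120) ⇒ √(1−ρ_J²) = sin(π/120) = 0.026177.
So ω* = 2/1.026177 = 1.94898 (Young).
ρ_SOR = ω* − 1 = 1.94898 − 1 = 0.94898.

ρ_SOR = 0.94898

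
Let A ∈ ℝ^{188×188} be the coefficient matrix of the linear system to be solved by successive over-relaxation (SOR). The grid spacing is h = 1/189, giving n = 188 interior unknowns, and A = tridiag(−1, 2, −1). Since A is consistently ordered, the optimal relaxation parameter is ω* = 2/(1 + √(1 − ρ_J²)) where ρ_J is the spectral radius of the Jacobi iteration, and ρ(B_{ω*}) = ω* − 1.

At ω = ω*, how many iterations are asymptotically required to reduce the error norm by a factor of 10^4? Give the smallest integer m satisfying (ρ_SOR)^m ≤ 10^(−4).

spectrum of D⁻¹(L+U) = {cos(kπ/189) : 1≤k≤188}; ρ_J = cos(π/189) = 0.9998619.
√(1 − cos²(π/189)) = sin(π/189) ≈ 0.0166214.
ω* = 2/(1 + 0.0166214) = 2/1.0166214 = 1.9673007.
[ρ_SOR] ω* − 1 = 0.9673007.
m ≥ 4·ln10 / (−ln 0.9673007) = 277.037; smallest integer m = 278.

m = 278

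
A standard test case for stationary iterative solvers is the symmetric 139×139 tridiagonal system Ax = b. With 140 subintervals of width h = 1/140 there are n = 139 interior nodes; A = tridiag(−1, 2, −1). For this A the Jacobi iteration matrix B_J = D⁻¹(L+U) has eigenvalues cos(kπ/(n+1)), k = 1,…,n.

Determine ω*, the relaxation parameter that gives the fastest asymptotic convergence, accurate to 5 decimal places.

ω* = 1.95611

½·tridiag(1,0,1) at n=139: λ_k = cos(kπ/140); max |λ| at k=1 ⇒ ρ_J = cos(π/140) ≈ 0.99975.
√(1−ρ_J²) = |sin(π/140)| = 0.022438
[ω*] 2 ÷ (1 + 0.022438) = 2 ÷ 1.022438 = 1.95611.
and ρ(B_{ω*}) = 1.95611 − 1 = 0.95611.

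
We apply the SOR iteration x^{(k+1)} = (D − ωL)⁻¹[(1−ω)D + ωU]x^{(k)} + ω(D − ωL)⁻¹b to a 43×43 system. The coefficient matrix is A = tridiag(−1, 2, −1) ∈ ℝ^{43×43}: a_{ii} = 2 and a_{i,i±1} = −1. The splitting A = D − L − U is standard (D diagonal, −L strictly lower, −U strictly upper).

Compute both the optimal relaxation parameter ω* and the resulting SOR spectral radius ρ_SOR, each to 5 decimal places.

ω* = 1.86682, ρ_SOR = 0.86682

n=43: λ(B_J) = 1 − λ(A)/2 = cos(kπ/44); k=1 gives ρ_J = 0.99745.
√(1 − cos²(π/44)) = sin(π/44) ≈ 0.071339.
[ω*] 2 ÷ (1 + 0.071339) = 2 ÷ 1.071339 = 1.86682.
and ρ(B_{ω*}) = 1.86682 − 1 = 0.86682.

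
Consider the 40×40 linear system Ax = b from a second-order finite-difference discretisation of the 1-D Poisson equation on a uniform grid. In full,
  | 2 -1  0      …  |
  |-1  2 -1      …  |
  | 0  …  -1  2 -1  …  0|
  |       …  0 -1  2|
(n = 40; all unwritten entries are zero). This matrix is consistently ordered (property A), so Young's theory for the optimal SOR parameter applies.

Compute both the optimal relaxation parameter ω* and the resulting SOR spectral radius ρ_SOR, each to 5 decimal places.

ρ_J = max_k |cos(kπ/41)| = cos(π/41) = 0.99707
√(1−ρ_J²) simplifies to sin(π/41) = 0.076549.
[ω*] 2 ÷ (1 + 0.076549) = 2 ÷ 1.076549 = 1.85779.
ρ_SOR = ω* − 1 ≈ 0.85779.

ω* = 1.85779, ρ_SOR = 0.85779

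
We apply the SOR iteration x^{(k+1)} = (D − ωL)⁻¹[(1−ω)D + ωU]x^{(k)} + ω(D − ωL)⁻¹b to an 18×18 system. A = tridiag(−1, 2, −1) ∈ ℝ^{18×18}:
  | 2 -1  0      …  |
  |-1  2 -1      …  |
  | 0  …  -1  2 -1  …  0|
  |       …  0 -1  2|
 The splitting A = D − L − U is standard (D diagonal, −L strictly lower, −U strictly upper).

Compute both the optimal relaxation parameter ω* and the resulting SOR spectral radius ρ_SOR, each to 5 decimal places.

ω* = 1.71734, ρ_SOR = 0.71734

[ρ_J] n=18: ρ(B_J) = cos(π/(n+1)) = cos(π/19) = 0.98636.
√(1 − cos²(π/19)) = sin(π/19) ≈ 0.164595.
Young: ω* = 2/(1+√(1−ρ_J²)) = 2/(1+0.164595) = 2/1.164595 = 1.71734.
[ρ_SOR] ω* − 1 = 0.71734.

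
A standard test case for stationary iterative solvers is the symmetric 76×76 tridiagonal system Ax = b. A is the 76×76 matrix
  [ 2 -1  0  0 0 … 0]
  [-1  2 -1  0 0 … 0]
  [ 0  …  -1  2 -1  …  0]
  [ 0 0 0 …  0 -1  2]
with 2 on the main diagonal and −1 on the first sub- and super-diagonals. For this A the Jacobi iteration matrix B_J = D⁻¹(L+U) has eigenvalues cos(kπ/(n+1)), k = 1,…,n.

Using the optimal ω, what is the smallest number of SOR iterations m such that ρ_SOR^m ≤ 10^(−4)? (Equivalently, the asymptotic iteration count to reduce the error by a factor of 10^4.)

m = 113

spectrum of D⁻¹(L+U) = {cos(kπ/77) : 1≤k≤76}; ρ_J = cos(π/77) = 0.9991678.
√(1−ρ_J²) = |sin(π/77)| = 0.0407886
ω* = 2 / (1 + 0.0407886) = 2 / 1.0407886 ≈ 1.9216198.
ρ_SOR = ω* − 1 = 1.9216198 − 1 = 0.9216198.
(0.9216198)^m ≤ 10^{−4}  ⇒  m·ln(0.9216198) ≤ −4·ln10  ⇒  m ≥ 112.841  ⇒  m = 113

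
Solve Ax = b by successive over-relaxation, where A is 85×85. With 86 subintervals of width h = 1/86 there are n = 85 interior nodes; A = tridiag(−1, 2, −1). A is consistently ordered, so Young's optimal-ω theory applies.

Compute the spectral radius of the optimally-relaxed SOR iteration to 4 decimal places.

ρ_SOR = 0.9295

½·tridiag(1,0,1) at n=85: λ_k = cos(kπ/86); max |λ| at k=1 ⇒ ρ_J = cos(π/86) ≈ 0.9993.
1 − cos²(π/86) = sin²(π/86) ⇒ √(1−ρ_J²) = sin(π/86) = 0.03652.
So ω* = 2/1.03652 = 1.9295 (Young).
ρ_SOR = ω* − 1 = 1.9295 − 1 = 0.9295.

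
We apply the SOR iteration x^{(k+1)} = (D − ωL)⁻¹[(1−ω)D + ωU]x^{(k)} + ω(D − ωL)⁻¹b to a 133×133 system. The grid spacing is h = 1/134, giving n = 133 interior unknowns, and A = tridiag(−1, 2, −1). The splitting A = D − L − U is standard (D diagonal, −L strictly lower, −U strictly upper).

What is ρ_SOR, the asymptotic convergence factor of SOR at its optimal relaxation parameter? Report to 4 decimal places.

n=133: λ(B_J) = 1 − λ(A)/2 = cos(kπ/134); k=1 gives ρ_J = 0.9997.
root = sin(π/134) = 0.02344  (since 1−cos² = sin²).
Then 2/(1+√(1−ρ_J²)) = 2/(1+0.02344); ω* = 2/1.02344 = 1.9542.
and ρ(B_{ω*}) = 1.9542 − 1 = 0.9542.

ρ_SOR = 0.9542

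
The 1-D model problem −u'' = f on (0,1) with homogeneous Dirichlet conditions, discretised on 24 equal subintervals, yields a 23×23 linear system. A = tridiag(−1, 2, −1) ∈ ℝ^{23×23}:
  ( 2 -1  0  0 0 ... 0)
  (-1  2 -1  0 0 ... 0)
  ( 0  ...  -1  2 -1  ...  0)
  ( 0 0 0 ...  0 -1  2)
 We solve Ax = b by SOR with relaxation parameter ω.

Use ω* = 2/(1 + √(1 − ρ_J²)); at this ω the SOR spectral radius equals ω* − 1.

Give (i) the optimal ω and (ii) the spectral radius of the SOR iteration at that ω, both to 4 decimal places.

ω* = 1.7691, ρ_SOR = 0.7691

With n=23, ρ(Jacobi) = cos(π/24) = 0.9914.
√(1 − cos²(π/24)) = sin(π/24) ≈ 0.13053.
Young: ω* = 2/(1+√(1−ρ_J²)) = 2/(1+0.13053) = 2/1.13053 = 1.7691.
ρ_SOR = ω* − 1 = 1.7691 − 1 = 0.7691.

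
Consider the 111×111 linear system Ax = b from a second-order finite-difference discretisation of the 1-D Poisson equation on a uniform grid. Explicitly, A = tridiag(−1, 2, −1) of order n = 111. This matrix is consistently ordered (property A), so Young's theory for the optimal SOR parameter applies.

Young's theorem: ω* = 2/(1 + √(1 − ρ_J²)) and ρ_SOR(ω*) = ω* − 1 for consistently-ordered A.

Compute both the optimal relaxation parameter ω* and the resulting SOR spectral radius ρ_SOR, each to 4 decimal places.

ω* = 1.9454, ρ_SOR = 0.9454

½·tridiag(1,0,1) at n=111: λ_k = cos(kπ/112); max |λ| at k=1 ⇒ ρ_J = cos(π/112) ≈ 0.9996.
1 − cos²(π/112) = sin²(π/112) ⇒ √(1−ρ_J²) = sin(π/112) = 0.02805.
Young: ω* = 2/(1+√(1−ρ_J²)) = 2/(1+0.02805) = 2/1.02805 = 1.9454.
Hence ρ(B_{ω*}) = 1.9454 − 1 = 0.9454.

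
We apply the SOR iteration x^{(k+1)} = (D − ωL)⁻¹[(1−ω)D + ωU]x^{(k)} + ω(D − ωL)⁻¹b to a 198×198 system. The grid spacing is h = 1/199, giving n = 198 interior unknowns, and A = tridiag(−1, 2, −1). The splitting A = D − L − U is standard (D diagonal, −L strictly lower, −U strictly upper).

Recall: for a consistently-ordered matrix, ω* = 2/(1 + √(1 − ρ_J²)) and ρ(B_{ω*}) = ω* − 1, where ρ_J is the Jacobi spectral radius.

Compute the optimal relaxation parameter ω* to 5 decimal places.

½·tridiag(1,0,1) at n=198: λ_k = cos(kπ/199); max |λ| at k=1 ⇒ ρ_J = cos(π/199) ≈ 0.99988.
root = sin(π/199) = 0.015786  (since 1−cos² = sin²).
ω* = 2 / (1 + 0.015786) = 2 / 1.015786 ≈ 1.96892.
At ω = 1.96892 every |λ(B_ω)| = ω−1, so ρ_SOR = 0.96892.

ω* = 1.96892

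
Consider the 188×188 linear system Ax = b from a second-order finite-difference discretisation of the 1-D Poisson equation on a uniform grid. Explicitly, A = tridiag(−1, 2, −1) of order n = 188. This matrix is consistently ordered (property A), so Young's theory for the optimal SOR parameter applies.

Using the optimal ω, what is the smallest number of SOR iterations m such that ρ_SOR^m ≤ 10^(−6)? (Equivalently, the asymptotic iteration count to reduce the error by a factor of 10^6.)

m = 416

½·tridiag(1,0,1) at n=188: λ_k = cos(kπ/189); max |λ| at k=1 ⇒ ρ_J = cos(π/189) ≈ 0.9998619.
1 − cos²(π/189) = sin²(π/189) ⇒ √(1−ρ_J²) = sin(π/189) = 0.0166214.
[ω*] 2 ÷ (1 + 0.0166214) = 2 ÷ 1.0166214 = 1.9673007.
ρ_SOR = ω* − 1 = 1.9673007 − 1 = 0.9673007.
(0.9673007)^m ≤ 10^{−6}  ⇒  m·ln(0.9673007) ≤ −6·ln10  ⇒  m ≥ 415.555  ⇒  m = 416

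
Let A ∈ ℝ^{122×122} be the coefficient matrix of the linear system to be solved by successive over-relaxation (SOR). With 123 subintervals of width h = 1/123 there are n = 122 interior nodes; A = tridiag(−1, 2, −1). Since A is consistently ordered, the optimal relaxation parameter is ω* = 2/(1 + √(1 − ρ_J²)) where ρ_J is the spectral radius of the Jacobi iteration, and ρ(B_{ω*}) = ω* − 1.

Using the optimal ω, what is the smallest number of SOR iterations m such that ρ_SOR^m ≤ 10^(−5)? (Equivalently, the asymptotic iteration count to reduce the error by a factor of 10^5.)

m = 226

With n=122, ρ(Jacobi) = cos(π/123) = 0.9996738.
√(1 − cos²(π/123)) = sin(π/123) ≈ 0.0255386.
ω* = 2/(1 + 0.0255386) = 2/1.0255386 = 1.9501948.
ρ_SOR = ω* − 1 = 1.9501948 − 1 = 0.9501948.
m ≥ 5·ln10 / (−ln 0.9501948) = 225.353; smallest integer m = 226.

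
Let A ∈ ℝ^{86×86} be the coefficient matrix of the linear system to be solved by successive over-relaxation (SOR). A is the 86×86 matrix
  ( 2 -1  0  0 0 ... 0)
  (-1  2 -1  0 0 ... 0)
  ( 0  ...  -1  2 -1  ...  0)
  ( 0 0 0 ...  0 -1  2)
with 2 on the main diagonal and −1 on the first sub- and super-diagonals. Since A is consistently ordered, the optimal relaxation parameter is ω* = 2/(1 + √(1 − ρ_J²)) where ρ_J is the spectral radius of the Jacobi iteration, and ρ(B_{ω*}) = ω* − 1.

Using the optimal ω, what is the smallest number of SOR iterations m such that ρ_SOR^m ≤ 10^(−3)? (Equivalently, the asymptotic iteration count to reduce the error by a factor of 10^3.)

n=86: λ(B_J) = 1 − λ(A)/2 = cos(kπ/87); k=1 gives ρ_J = 0.9993481.
√(1−ρ_J²) simplifies to sin(π/87) = 0.0361024.
Young: ω* = 2/(1+√(1−ρ_J²)) = 2/(1+0.0361024) = 2/1.0361024 = 1.9303111.
[ρ_SOR] ω* − 1 = 0.9303111.
3·ln10 = 6.90776; −ln(0.9303111) = 0.0722362; m = ⌈6.90776/0.0722362⌉ = ⌈95.627⌉ = 96.

m = 96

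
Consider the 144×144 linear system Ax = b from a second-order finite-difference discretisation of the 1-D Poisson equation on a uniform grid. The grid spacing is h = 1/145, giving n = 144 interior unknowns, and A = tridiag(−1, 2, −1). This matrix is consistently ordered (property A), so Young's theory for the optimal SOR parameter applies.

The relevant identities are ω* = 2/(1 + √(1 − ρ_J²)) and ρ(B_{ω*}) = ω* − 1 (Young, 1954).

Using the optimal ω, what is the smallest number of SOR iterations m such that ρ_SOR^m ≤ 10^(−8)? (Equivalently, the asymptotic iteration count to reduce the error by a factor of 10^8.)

B_J for the 144×144 system has eigenvalues cos(kπ/145); ρ_J = cos(π/145) = 0.9997653.
root = sin(π/145) = 0.0216645  (since 1−cos² = sin²).
ω* = 2 / (1 + 0.0216645) = 2 / 1.0216645 ≈ 1.9575898.
Hence ρ(B_{ω*}) = 1.9575898 − 1 = 0.9575898.
ρ_SOR^m ≤ 10^(−8) ⇔ m ≥ 8·ln10/(−ln 0.9575898) = 18.4207/0.0433358 = 425.069; m = ⌈425.069⌉ = 426.

m = 426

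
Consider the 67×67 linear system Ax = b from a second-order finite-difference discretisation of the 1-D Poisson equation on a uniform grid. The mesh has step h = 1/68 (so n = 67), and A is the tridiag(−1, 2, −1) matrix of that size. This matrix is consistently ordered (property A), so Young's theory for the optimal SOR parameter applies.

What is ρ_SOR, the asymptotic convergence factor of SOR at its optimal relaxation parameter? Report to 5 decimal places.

With n=67, ρ(Jacobi) = cos(π/68) = 0.99893.
root = sin(π/68) = 0.046183  (since 1−cos² = sin²).
So ω* = 2/1.046183 = 1.91171 (Young).
ρ_SOR = ω* − 1 = 1.91171 − 1 = 0.91171.

ρ_SOR = 0.91171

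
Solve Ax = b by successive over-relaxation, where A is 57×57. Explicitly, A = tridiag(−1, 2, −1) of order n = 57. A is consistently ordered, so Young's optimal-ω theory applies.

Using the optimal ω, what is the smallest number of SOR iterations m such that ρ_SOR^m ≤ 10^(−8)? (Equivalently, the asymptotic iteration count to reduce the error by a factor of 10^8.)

ρ_J = max_k |cos(kπ/58)| = cos(π/58) = 0.9985334
√(1−ρ_J²) = |sin(π/58)| = 0.0541389
[ω*] 2 ÷ (1 + 0.0541389) = 2 ÷ 1.0541389 = 1.8972832.
ρ_SOR = ω* − 1 ≈ 0.8972832.
m ≥ 8·ln10 / (−ln 0.8972832) = 169.958; smallest integer m = 170.

m = 170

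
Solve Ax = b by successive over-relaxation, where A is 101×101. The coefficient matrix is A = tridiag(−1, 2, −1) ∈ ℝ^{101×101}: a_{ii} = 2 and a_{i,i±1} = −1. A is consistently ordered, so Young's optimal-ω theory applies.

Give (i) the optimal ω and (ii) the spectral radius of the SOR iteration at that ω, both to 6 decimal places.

ω* = 1.940250, ρ_SOR = 0.940250

B_J for the 101×101 system has eigenvalues cos(kπ/102); ρ_J = cos(π/102) = 0.999526.
√(1 − cos²(π/102)) = sin(π/102) ≈ 0.0307951.
ω* = 2/(1 + 0.0307951) = 2/1.0307951 = 1.940250.
Hence ρ(B_{ω*}) = 1.940250 − 1 = 0.940250.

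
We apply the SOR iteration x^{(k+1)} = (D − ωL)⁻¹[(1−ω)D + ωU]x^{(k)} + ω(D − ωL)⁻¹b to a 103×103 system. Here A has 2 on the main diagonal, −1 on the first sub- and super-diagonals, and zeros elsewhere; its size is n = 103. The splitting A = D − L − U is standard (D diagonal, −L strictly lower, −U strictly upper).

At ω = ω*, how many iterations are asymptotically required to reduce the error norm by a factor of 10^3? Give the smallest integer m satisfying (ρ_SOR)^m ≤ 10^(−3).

m = 115

n=103: λ(B_J) = 1 − λ(A)/2 = cos(kπ/104); k=1 gives ρ_J = 0.9995438.
√(1 − cos²(π/104)) = sin(π/104) ≈ 0.0302030.
ω* = 2/(1+0.0302030) = 1.9413650
[ρ_SOR] ω* − 1 = 0.9413650.
Need (0.9413650)^m ≤ 10^(−3): m ≥ 3·ln10/|ln 0.9413650| = 6.90776/0.0604243 = 114.321 ⇒ m = 115.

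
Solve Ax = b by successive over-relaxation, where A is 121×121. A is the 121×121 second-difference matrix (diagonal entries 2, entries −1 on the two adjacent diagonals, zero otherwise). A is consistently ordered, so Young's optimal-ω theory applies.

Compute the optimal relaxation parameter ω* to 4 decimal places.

ω* = 1.9498

B_J for the 121×121 system has eigenvalues cos(kπ/122); ρ_J = cos(π/122) = 0.9997.
√(1−ρ_J²) = |sin(π/122)| = 0.02575
ω* = 2 / (1 + 0.02575) = 2 / 1.02575 ≈ 1.9498.
ρ(B_{ω*}) = ω*−1 = 0.9498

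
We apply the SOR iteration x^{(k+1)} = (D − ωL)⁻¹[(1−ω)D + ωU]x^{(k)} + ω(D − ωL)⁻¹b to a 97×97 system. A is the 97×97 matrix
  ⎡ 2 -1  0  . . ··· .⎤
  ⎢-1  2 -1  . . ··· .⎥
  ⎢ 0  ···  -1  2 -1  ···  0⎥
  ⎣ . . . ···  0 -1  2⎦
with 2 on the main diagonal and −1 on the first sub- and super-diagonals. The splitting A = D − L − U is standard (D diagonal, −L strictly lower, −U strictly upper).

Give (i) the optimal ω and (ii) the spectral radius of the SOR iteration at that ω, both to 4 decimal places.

[ρ_J] n=97: ρ(B_J) = cos(π/(n+1)) = cos(π/98) = 0.9995.
1 − cos²(π/98) = sin²(π/98) ⇒ √(1−ρ_J²) = sin(π/98) = 0.03205.
ω* = 2 / (1 + 0.03205) = 2 / 1.03205 ≈ 1.9379.
ρ_SOR = ω* − 1 ≈ 0.9379.

ω* = 1.9379, ρ_SOR = 0.9379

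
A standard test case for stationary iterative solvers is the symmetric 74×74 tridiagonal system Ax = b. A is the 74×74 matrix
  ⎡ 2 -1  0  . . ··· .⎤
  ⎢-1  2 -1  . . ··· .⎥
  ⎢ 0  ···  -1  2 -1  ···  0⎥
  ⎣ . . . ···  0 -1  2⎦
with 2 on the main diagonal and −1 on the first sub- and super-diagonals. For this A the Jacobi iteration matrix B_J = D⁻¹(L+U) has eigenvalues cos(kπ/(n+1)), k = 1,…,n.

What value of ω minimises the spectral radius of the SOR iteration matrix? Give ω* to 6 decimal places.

ω* = 1.919615

[ρ_J] n=74: ρ(B_J) = cos(π/(n+1)) = cos(π/75) = 0.999123.
root = sin(π/75) = 0.0418757  (since 1−cos² = sin²).
Young: ω* = 2/(1+√(1−ρ_J²)) = 2/(1+0.0418757) = 2/1.0418757 = 1.919615.
Hence ρ(B_{ω*}) = 1.919615 − 1 = 0.919615.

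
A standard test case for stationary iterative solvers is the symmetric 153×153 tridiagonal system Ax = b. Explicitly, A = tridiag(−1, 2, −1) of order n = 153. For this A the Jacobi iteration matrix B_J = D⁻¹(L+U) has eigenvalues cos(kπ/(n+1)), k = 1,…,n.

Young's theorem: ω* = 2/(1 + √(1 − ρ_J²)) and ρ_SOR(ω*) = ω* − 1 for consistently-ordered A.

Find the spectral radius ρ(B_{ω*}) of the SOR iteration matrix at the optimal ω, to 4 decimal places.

ρ_J = max_k |cos(kπ/154)| = cos(π/154) = 0.9998
√(1−ρ_J²) simplifies to sin(π/154) = 0.02040.
Then 2/(1+√(1−ρ_J²)) = 2/(1+0.02040); ω* = 2/1.02040 = 1.9600.
Hence ρ(B_{ω*}) = 1.9600 − 1 = 0.9600.

ρ_SOR = 0.9600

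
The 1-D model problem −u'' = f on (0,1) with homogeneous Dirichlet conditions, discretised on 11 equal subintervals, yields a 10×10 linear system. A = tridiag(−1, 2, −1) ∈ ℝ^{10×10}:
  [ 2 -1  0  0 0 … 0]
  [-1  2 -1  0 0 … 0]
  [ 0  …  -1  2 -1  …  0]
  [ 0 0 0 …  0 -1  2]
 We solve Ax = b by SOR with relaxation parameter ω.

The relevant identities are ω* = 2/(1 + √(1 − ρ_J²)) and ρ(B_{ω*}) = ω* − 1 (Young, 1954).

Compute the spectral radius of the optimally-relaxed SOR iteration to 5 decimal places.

With n=10, ρ(Jacobi) = cos(π/11) = 0.95949.
√(1−ρ_J²) = |sin(π/11)| = 0.281733
Young: ω* = 2/(1+√(1−ρ_J²)) = 2/(1+0.281733) = 2/1.281733 = 1.56039.
and ρ(B_{ω*}) = 1.56039 − 1 = 0.56039.

ρ_SOR = 0.56039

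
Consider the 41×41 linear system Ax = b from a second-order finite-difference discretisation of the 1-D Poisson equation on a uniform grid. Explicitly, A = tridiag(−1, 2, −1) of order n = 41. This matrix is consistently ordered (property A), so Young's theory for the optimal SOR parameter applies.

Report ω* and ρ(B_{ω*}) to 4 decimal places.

½·tridiag(1,0,1) at n=41: λ_k = cos(kπ/42); max |λ| at k=1 ⇒ ρ_J = cos(π/42) ≈ 0.9972.
1 − cos²(π/42) = sin²(π/42) ⇒ √(1−ρ_J²) = sin(π/42) = 0.07473.
ω* = 2/(1 + 0.07473) = 2/1.07473 = 1.8609.
At ω = 1.8609 every |λ(B_ω)| = ω−1, so ρ_SOR = 0.8609.

ω* = 1.8609, ρ_SOR = 0.8609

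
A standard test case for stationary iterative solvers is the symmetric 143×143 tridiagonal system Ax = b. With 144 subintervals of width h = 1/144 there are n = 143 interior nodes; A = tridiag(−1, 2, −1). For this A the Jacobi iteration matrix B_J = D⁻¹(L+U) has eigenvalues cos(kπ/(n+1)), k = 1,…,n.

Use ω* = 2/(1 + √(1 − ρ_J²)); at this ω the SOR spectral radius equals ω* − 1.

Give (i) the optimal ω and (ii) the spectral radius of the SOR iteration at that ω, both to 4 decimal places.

ω* = 1.9573, ρ_SOR = 0.9573

½·tridiag(1,0,1) at n=143: λ_k = cos(kπ/144); max |λ| at k=1 ⇒ ρ_J = cos(π/144) ≈ 0.9998.
√(1−ρ_J²) simplifies to sin(π/144) = 0.02181.
Then 2/(1+√(1−ρ_J²)) = 2/(1+0.02181); ω* = 2/1.02181 = 1.9573.
and ρ(B_{ω*}) = 1.9573 − 1 = 0.9573.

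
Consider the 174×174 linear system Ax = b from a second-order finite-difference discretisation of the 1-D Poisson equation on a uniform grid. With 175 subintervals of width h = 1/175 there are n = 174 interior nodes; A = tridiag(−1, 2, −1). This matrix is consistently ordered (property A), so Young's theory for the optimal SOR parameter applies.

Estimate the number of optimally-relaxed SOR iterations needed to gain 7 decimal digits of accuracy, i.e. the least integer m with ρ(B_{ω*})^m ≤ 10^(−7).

m = 449

ρ_J = max_k |cos(kπ/175)| = cos(π/175) = 0.9998389
√(1−ρ_J²) simplifies to sin(π/175) = 0.0179510.
So ω* = 2/1.0179510 = 1.9647311 (Young).
[ρ_SOR] ω* − 1 = 0.9647311.
7·ln10 = 16.1181; −ln(0.9647311) = 0.0359059; m = ⌈16.1181/0.0359059⌉ = ⌈448.898⌉ = 449.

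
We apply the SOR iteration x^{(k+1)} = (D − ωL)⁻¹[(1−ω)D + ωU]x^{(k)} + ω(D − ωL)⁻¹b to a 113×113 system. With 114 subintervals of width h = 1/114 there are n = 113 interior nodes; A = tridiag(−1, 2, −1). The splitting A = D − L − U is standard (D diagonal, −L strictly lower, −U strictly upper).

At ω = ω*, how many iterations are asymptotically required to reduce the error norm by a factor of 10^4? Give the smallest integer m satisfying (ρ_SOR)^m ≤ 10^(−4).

m = 168

B_J for the 113×113 system has eigenvalues cos(kπ/114); ρ_J = cos(π/114) = 0.9996203.
1 − cos²(π/114) = sin²(π/114) ⇒ √(1−ρ_J²) = sin(π/114) = 0.0275543.
Then 2/(1+√(1−ρ_J²)) = 2/(1+0.0275543); ω* = 2/1.0275543 = 1.9463692.
ρ(B_{ω*}) = ω*−1 = 0.9463692
Need (0.9463692)^m ≤ 10^(−4): m ≥ 4·ln10/|ln 0.9463692| = 9.21034/0.0551225 = 167.089 ⇒ m = 168.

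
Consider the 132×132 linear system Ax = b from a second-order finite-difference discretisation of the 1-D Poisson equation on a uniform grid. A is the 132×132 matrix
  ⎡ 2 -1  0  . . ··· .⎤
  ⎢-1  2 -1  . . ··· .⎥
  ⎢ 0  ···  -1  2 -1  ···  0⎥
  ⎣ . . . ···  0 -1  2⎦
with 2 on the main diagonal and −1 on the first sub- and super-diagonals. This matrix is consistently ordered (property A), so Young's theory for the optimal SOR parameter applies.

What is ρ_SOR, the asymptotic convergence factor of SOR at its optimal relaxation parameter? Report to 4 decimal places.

ρ_SOR = 0.9539

With n=132, ρ(Jacobi) = cos(π/133) = 0.9997.
√(1−ρ_J²) = |sin(π/133)| = 0.02362
ω* = 2/(1 + 0.02362) = 2/1.02362 = 1.9539.
Hence ρ(B_{ω*}) = 1.9539 − 1 = 0.9539.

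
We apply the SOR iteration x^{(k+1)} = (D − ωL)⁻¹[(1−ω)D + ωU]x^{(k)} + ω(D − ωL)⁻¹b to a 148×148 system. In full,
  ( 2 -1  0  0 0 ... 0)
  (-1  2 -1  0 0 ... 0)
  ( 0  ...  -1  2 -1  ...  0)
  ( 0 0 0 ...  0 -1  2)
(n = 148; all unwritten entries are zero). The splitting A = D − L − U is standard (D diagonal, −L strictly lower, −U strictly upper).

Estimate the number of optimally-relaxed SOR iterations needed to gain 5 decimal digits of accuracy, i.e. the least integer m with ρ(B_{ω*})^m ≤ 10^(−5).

m = 273

spectrum of D⁻¹(L+U) = {cos(kπ/149) : 1≤k≤148}; ρ_J = cos(π/149) = 0.9997777.
1 − cos²(π/149) = sin²(π/149) ⇒ √(1−ρ_J²) = sin(π/149) = 0.0210830.
So ω* = 2/1.0210830 = 1.9587046 (Young).
ρ_SOR = ω* − 1 ≈ 0.9587046.
For 5 digits: m = 5·ln10 / (−ln 0.9587046) = 11.5129/0.0421723 = 272.997; round up → m = 273.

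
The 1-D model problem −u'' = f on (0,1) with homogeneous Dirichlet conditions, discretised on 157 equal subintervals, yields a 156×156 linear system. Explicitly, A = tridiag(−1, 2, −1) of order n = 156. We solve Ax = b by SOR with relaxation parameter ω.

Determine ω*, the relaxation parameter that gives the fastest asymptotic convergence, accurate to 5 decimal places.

ω* = 1.96077

spectrum of D⁻¹(L+U) = {cos(kπ/157) : 1≤k≤156}; ρ_J = cos(π/157) = 0.99980.
√(1−ρ_J²) = |sin(π/157)| = 0.020009
[ω*] 2 ÷ (1 + 0.020009) = 2 ÷ 1.020009 = 1.96077.
ρ_SOR = ω* − 1 = 1.96077 − 1 = 0.96077.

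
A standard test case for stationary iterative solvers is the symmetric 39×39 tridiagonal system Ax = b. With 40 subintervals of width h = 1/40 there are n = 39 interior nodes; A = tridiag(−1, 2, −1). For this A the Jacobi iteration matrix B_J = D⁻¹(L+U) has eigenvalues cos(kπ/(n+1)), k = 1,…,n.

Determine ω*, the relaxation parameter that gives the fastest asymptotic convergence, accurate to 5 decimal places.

ω* = 1.85450

spectrum of D⁻¹(L+U) = {cos(kπ/40) : 1≤k≤39}; ρ_J = cos(π/40) = 0.99692.
root = sin(π/40) = 0.078459  (since 1−cos² = sin²).
ω* = 2 / (1 + 0.078459) = 2 / 1.078459 ≈ 1.85450.
ρ_SOR = ω* − 1 ≈ 0.85450.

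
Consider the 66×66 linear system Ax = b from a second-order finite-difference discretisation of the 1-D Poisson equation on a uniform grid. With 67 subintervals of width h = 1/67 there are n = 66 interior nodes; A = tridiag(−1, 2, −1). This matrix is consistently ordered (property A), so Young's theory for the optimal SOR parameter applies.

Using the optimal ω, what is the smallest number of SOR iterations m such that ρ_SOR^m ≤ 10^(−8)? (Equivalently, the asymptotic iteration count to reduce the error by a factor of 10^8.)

ρ_J = max_k |cos(kπ/67)| = cos(π/67) = 0.9989009
√(1−ρ_J²) simplifies to sin(π/67) = 0.0468723.
So ω* = 2/1.0468723 = 1.9104527 (Young).
ρ(B_{ω*}) = ω*−1 = 0.9104527
For 8 digits: m = 8·ln10 / (−ln 0.9104527) = 18.4207/0.0938133 = 196.355; round up → m = 197.

m = 197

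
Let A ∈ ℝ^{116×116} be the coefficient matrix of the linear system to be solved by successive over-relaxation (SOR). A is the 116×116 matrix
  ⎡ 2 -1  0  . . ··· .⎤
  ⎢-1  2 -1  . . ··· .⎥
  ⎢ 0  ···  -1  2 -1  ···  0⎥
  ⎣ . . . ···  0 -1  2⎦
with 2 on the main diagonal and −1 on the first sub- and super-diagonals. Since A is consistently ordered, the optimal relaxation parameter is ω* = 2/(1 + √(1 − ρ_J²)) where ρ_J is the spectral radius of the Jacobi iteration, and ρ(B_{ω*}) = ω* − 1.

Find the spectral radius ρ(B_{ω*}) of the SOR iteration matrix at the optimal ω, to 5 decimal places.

B_J for the 116×116 system has eigenvalues cos(kπ/117); ρ_J = cos(π/117) = 0.99964.
√(1 − cos²(π/117)) = sin(π/117) ≈ 0.026848.
Then 2/(1+√(1−ρ_J²)) = 2/(1+0.026848); ω* = 2/1.026848 = 1.94771.
[ρ_SOR] ω* − 1 = 0.94771.

ρ_SOR = 0.94771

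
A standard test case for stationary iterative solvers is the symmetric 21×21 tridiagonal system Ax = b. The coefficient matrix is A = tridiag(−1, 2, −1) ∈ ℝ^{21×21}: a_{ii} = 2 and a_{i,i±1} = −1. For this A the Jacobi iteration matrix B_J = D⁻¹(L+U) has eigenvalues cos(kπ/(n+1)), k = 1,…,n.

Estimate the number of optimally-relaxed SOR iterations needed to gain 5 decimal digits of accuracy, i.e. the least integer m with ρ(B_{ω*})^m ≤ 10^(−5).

m = 41

n=21: λ(B_J) = 1 − λ(A)/2 = cos(kπ/22); k=1 gives ρ_J = 0.9898214.
root = sin(π/22) = 0.1423148  (since 1−cos² = sin²).
Young: ω* = 2/(1+√(1−ρ_J²)) = 2/(1+0.1423148) = 2/1.1423148 = 1.7508309.
[ρ_SOR] ω* − 1 = 0.7508309.
m ≥ 5·ln10 / (−ln 0.7508309) = 40.174; smallest integer m = 41.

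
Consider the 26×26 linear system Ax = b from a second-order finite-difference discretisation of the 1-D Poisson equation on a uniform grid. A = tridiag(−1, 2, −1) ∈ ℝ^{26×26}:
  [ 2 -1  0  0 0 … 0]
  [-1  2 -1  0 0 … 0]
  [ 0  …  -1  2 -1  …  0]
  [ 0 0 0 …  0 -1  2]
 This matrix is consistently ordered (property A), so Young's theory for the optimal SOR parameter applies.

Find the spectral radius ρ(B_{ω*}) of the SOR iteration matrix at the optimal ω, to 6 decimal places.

[ρ_J] n=26: ρ(B_J) = cos(π/(n+1)) = cos(π/27) = 0.993238.
√(1−ρ_J²) = |sin(π/27)| = 0.1160929
Young: ω* = 2/(1+√(1−ρ_J²)) = 2/(1+0.1160929) = 2/1.1160929 = 1.791966.
[ρ_SOR] ω* − 1 = 0.791966.

ρ_SOR = 0.791966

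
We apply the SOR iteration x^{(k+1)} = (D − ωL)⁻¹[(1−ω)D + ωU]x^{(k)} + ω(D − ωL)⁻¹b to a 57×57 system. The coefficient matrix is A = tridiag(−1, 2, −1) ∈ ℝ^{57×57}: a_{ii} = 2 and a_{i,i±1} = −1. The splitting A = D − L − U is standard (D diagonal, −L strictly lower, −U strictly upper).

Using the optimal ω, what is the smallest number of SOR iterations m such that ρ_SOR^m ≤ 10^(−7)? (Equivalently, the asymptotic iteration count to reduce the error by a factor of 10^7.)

n=57: λ(B_J) = 1 − λ(A)/2 = cos(kπ/58); k=1 gives ρ_J = 0.9985334.
√(1−ρ_J²) = |sin(π/58)| = 0.0541389
Young: ω* = 2/(1+√(1−ρ_J²)) = 2/(1+0.0541389) = 2/1.0541389 = 1.8972832.
and ρ(B_{ω*}) = 1.8972832 − 1 = 0.8972832.
For 7 digits: m = 7·ln10 / (−ln 0.8972832) = 16.1181/0.108384 = 148.713; round up → m = 149.

m = 149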